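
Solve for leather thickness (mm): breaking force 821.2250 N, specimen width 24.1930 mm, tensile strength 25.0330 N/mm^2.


Formula: t = F / (TS * w)
Substituting: t = 821.2250 / (25.0330 * 24.1930)
Result: 1.3560 mm


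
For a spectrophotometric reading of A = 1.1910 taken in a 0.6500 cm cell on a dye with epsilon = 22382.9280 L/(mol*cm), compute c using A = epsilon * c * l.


Formula: c = A / (epsilon * l)
Substituting: c = 1.1910 / (22382.9280 * 0.6500)
Result: 8.1862e-05 mol/L


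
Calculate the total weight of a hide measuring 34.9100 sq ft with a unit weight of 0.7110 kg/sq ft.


Formula: Weight = area * weight_per_sqft
Substituting: Weight = 34.9100 * 0.7110
Result: 24.8210 kg


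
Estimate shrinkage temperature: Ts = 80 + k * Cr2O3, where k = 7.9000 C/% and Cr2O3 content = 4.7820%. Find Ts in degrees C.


Formula: Ts = 80 + k * Cr2O3
Substituting: Ts = 80 + 7.9000 * 4.7820
Result: 117.7778 C


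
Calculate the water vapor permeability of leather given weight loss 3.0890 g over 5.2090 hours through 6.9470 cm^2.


Formula: WVP = loss / (area * time)
Substituting: WVP = 3.0890 / (6.9470 * 5.2090)
Result: 0.0853623 g/(cm^2*hr)


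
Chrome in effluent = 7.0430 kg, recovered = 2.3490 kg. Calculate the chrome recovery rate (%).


Formula: Recovery = recovered / input * 100
Substituting: Recovery = 2.3490 / 7.0430 * 100
Result: 33.3523 %


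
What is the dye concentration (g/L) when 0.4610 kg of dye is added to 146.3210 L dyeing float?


Formula: Conc = dye_mass(kg) / volume(L) * 1000
Substituting: Conc = 0.4610 / 146.3210 * 1000
Result: 3.1506 g/L


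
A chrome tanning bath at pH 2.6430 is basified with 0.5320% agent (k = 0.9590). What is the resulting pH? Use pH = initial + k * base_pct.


Formula: pH_final = pH_initial + k * base_pct
Substituting: pH_final = 2.6430 + 0.9590 * 0.5320
Result: 3.1532


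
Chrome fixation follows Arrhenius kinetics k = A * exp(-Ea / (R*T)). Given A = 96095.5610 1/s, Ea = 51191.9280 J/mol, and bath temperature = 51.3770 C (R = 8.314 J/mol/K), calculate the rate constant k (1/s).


T_K = T_C + 273.15 = 51.3770 + 273.15 = 324.5270 K
exponent = -Ea / (R * T_K) = -51191.9280 / (8.314 * 324.5270) = -18.9732
k = A * exp(exponent) = 96095.5610 * exp(-18.9732) = 5.5303e-04 1/s


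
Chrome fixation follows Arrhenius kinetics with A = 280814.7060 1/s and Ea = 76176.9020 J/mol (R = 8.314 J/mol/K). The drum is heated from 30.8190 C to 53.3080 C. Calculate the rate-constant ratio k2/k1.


T1 = 30.8190 + 273.15 = 303.9690 K; T2 = 53.3080 + 273.15 = 326.4580 K
k1 = A * exp(-Ea/(R*T1)) = 280814.7060 * exp(-76176.9020/(8.314*303.9690)) = 2.2780e-08 1/s
k2 = A * exp(-Ea/(R*T2)) = 280814.7060 * exp(-76176.9020/(8.314*326.4580)) = 1.8170e-07 1/s
k2/k1 = 1.8170e-07 / 2.2780e-08 = 7.9763


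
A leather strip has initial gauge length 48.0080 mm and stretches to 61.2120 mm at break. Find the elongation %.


Formula: Elongation = (Lf - L0) / L0 * 100
Substituting: Elongation = (61.2120 - 48.0080) / 48.0080 * 100
Result: 27.5037 %


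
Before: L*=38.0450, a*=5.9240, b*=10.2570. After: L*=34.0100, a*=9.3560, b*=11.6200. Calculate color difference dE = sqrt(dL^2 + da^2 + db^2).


dL = -4.0350, da = 3.4320, db = 1.3630
dE = sqrt((-4.0350)^2 + 3.4320^2 + 1.3630^2) = 5.4697


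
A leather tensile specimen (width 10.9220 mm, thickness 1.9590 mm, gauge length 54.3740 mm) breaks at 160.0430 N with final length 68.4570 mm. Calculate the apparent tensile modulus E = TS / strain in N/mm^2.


TS = F / (w * t) = 160.0430 / (10.9220 * 1.9590) = 7.4800 N/mm^2
strain = (Lf - L0) / L0 = (68.4570 - 54.3740) / 54.3740 = 0.2590
E = TS / strain = 7.4800 / 0.2590 = 28.8799 N/mm^2


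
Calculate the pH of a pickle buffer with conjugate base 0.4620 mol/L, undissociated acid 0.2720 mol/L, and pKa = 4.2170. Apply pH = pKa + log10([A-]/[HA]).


ratio = [A-] / [HA] = 0.4620 / 0.2720 = 1.6985
log10(ratio) = 0.2301
pH = pKa + log10(ratio) = 4.2170 + 0.2301 = 4.4471


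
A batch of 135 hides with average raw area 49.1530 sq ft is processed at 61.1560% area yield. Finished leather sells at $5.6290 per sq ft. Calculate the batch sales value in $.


Raw_total = N * avg_area = 135 * 49.1530 = 6635.6550 sq ft
Finished = Raw_total * yield / 100 = 6635.6550 * 61.1560 / 100 = 4058.1012 sq ft
Value = Finished * price = 4058.1012 * 5.6290 = 22843.0515 $


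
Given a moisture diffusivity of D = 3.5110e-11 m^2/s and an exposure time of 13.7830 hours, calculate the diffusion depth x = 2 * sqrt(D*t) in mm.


t = 13.7830 hr * 3600 = 49618.8000 s
D * t = 3.5110e-11 * 49618.8000 = 1.7421e-06
x = 2 * sqrt(D*t) = 2 * sqrt(1.7421e-06) = 0.00263978 m = 2.6398 mm


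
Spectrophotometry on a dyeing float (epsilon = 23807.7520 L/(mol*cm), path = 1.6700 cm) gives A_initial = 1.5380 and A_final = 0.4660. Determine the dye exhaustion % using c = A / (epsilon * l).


c_initial = A_i / (epsilon * l) = 1.5380 / (23807.7520 * 1.6700) = 3.8683e-05 mol/L
c_final = A_f / (epsilon * l) = 0.4660 / (23807.7520 * 1.6700) = 1.1721e-05 mol/L
Exhaustion = (c_initial - c_final) / c_initial * 100 = (3.8683e-05 - 1.1721e-05) / 3.8683e-05 * 100 = 69.7009 %


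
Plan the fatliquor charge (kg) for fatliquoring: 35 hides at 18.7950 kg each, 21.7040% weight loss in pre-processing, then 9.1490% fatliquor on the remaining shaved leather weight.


Total_raw = N * avg_wt = 35 * 18.7950 = 657.8250 kg
Substrate = Total_raw * (1 - loss/100) = 657.8250 * (1 - 21.7040/100) = 515.0507 kg
Fat = Substrate * pct / 100 = 515.0507 * 9.1490 / 100 = 47.1220 kg


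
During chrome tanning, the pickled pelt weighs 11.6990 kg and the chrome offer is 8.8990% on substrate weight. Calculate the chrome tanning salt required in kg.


Formula: Chrome = substrate * pct / 100
Substituting: Chrome = 11.6990 * 8.8990 / 100
Result: 1.0411 kg


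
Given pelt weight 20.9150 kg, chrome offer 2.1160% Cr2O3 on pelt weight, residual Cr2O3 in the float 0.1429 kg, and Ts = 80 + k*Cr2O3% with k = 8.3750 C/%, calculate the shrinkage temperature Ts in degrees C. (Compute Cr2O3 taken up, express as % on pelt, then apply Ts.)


Offered = pelt * offer_pct / 100 = 20.9150 * 2.1160 / 100 = 0.4426 kg
Uptake = offered - residual = 0.4426 - 0.1429 = 0.2997 kg
Cr2O3% on pelt = uptake / pelt * 100 = 0.2997 / 20.9150 * 100 = 1.4328 %
Ts = 80 + k * Cr2O3% = 80 + 8.3750 * 1.4328 = 91.9994 C


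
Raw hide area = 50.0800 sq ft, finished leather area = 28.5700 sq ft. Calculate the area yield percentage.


Formula: Yield = finished / raw * 100
Substituting: Yield = 28.5700 / 50.0800 * 100
Result: 57.0487 %


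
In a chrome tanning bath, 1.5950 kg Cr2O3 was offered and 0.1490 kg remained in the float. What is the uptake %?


Formula: Uptake = (offered - residual) / offered * 100
Substituting: Uptake = (1.5950 - 0.1490) / 1.5950 * 100
Result: 90.6583 %


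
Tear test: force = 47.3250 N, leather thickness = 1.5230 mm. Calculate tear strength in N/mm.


Formula: Tear strength = force / thickness
Substituting: Tear strength = 47.3250 / 1.5230
Result: 31.0735 N/mm


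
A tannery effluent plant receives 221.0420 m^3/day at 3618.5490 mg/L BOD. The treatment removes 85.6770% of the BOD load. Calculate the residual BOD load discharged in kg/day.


Load_in = volume * conc / 1000 = 221.0420 * 3618.5490 / 1000 = 799.8513 kg/day
Removed = Load_in * eff / 100 = 799.8513 * 85.6770 / 100 = 685.2886 kg/day
Load_out = Load_in - Removed = 799.8513 - 685.2886 = 114.5627 kg/day


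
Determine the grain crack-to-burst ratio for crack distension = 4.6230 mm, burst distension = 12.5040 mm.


Formula: Ratio = crack / burst
Substituting: Ratio = 4.6230 / 12.5040
Result: 0.3697


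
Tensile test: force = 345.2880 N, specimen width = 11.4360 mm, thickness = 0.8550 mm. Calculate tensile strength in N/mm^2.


Formula: TS = force / (width * thickness)
Substituting: TS = 345.2880 / (11.4360 * 0.8550)
Result: 35.3135 N/mm^2


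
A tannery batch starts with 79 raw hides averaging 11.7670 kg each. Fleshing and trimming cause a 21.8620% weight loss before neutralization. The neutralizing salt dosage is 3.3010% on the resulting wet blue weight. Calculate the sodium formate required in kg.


Total_raw = N * avg_wt = 79 * 11.7670 = 929.5930 kg
Substrate = Total_raw * (1 - loss/100) = 929.5930 * (1 - 21.8620/100) = 726.3654 kg
Neutralizer = Substrate * pct / 100 = 726.3654 * 3.3010 / 100 = 23.9773 kg


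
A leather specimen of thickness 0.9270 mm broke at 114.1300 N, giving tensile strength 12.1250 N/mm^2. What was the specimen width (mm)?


Formula: w = F / (TS * t)
Substituting: w = 114.1300 / (12.1250 * 0.9270)
Result: 10.1540 mm


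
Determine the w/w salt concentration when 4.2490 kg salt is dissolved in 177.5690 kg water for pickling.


Formula: Conc = salt / (water + salt) * 100
Substituting: Conc = 4.2490 / (177.5690 + 4.2490) * 100
Result: 2.3370 %


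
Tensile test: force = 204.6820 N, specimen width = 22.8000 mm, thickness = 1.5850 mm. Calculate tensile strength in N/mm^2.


Formula: TS = force / (width * thickness)
Substituting: TS = 204.6820 / (22.8000 * 1.5850)
Result: 5.6639 N/mm^2


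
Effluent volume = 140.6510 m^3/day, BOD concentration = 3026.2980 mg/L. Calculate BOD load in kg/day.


Formula: BOD_load = volume * conc / 1000
Substituting: BOD_load = 140.6510 * 3026.2980 / 1000
Result: 425.6518 kg/day


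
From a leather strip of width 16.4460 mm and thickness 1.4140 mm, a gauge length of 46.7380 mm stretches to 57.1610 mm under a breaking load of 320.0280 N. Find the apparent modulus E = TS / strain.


TS = F / (w * t) = 320.0280 / (16.4460 * 1.4140) = 13.7619 N/mm^2
strain = (Lf - L0) / L0 = (57.1610 - 46.7380) / 46.7380 = 0.2230
E = TS / strain = 13.7619 / 0.2230 = 61.7100 N/mm^2


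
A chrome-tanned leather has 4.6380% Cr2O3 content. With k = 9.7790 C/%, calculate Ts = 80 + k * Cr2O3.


Formula: Ts = 80 + k * Cr2O3
Substituting: Ts = 80 + 9.7790 * 4.6380
Result: 125.3550 C


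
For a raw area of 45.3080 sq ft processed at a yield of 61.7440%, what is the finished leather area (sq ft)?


Formula: finished = raw * yield / 100
Substituting: finished = 45.3080 * 61.7440 / 100
Result: 27.9750 sq ft


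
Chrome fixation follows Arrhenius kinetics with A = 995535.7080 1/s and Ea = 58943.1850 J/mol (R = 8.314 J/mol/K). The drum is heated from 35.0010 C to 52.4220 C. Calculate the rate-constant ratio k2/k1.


T1 = 35.0010 + 273.15 = 308.1510 K; T2 = 52.4220 + 273.15 = 325.5720 K
k1 = A * exp(-Ea/(R*T1)) = 995535.7080 * exp(-58943.1850/(8.314*308.1510)) = 1.0145e-04 1/s
k2 = A * exp(-Ea/(R*T2)) = 995535.7080 * exp(-58943.1850/(8.314*325.5720)) = 3.4745e-04 1/s
k2/k1 = 3.4745e-04 / 1.0145e-04 = 3.4249


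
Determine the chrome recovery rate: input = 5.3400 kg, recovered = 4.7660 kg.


Formula: Recovery = recovered / input * 100
Substituting: Recovery = 4.7660 / 5.3400 * 100
Result: 89.2509 %


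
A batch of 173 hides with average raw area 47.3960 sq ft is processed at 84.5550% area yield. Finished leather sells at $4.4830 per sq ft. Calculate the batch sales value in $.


Raw_total = N * avg_area = 173 * 47.3960 = 8199.5080 sq ft
Finished = Raw_total * yield / 100 = 8199.5080 * 84.5550 / 100 = 6933.0940 sq ft
Value = Finished * price = 6933.0940 * 4.4830 = 31081.0604 $


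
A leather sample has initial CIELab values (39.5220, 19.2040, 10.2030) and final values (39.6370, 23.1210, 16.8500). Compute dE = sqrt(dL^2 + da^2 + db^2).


dL = 0.1150, da = 3.9170, db = 6.6470
dE = sqrt(0.1150^2 + 3.9170^2 + 6.6470^2) = 7.7161


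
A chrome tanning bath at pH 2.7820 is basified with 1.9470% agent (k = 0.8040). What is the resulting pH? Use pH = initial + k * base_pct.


Formula: pH_final = pH_initial + k * base_pct
Substituting: pH_final = 2.7820 + 0.8040 * 1.9470
Result: 4.3474


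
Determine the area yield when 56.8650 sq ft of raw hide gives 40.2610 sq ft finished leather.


Formula: Yield = finished / raw * 100
Substituting: Yield = 40.2610 / 56.8650 * 100
Result: 70.8010 %


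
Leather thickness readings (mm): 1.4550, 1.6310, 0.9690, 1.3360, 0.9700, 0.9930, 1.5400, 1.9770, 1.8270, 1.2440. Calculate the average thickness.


Formula: Average = sum / n
Substituting: Average = 13.9420 / 10
Result: 1.3942 mm


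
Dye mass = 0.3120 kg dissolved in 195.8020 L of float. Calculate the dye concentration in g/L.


Formula: Conc = dye_mass(kg) / volume(L) * 1000
Substituting: Conc = 0.3120 / 195.8020 * 1000
Result: 1.5934 g/L


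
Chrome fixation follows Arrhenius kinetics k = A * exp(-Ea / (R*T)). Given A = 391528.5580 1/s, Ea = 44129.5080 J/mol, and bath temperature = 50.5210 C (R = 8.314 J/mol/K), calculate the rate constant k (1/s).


T_K = T_C + 273.15 = 50.5210 + 273.15 = 323.6710 K
exponent = -Ea / (R * T_K) = -44129.5080 / (8.314 * 323.6710) = -16.3989
k = A * exp(exponent) = 391528.5580 * exp(-16.3989) = 0.0295667 1/s


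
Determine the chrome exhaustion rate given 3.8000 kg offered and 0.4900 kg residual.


Formula: Uptake = (offered - residual) / offered * 100
Substituting: Uptake = (3.8000 - 0.4900) / 3.8000 * 100
Result: 87.1053 %


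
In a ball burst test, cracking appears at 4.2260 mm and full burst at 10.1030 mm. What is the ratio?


Formula: Ratio = crack / burst
Substituting: Ratio = 4.2260 / 10.1030
Result: 0.4183


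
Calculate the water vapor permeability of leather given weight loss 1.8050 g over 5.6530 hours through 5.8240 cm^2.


Formula: WVP = loss / (area * time)
Substituting: WVP = 1.8050 / (5.8240 * 5.6530)
Result: 0.0548248 g/(cm^2*hr)


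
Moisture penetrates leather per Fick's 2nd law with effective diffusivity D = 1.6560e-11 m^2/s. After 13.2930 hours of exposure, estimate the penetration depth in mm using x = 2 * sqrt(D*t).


t = 13.2930 hr * 3600 = 47854.8000 s
D * t = 1.6560e-11 * 47854.8000 = 7.9248e-07
x = 2 * sqrt(D*t) = 2 * sqrt(7.9248e-07) = 0.00178042 m = 1.7804 mm


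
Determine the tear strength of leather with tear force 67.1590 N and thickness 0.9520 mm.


Formula: Tear strength = force / thickness
Substituting: Tear strength = 67.1590 / 0.9520
Result: 70.5452 N/mm


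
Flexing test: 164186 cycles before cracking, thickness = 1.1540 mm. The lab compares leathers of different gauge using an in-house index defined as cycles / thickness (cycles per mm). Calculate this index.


Formula: Index = cycles / thickness
Substituting: Index = 164186 / 1.1540
Result: 142275.5633 cycles/mm


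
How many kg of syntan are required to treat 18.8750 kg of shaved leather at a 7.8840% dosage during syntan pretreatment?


Formula: Syntan = substrate * pct / 100
Substituting: Syntan = 18.8750 * 7.8840 / 100
Result: 1.4881 kg


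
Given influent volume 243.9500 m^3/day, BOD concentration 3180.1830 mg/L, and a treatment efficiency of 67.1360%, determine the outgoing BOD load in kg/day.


Load_in = volume * conc / 1000 = 243.9500 * 3180.1830 / 1000 = 775.8056 kg/day
Removed = Load_in * eff / 100 = 775.8056 * 67.1360 / 100 = 520.8449 kg/day
Load_out = Load_in - Removed = 775.8056 - 520.8449 = 254.9608 kg/day


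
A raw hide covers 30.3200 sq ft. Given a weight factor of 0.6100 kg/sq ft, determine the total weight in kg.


Formula: Weight = area * weight_per_sqft
Substituting: Weight = 30.3200 * 0.6100
Result: 18.4952 kg


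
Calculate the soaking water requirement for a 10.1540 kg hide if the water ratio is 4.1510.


Formula: Water = hide_weight * ratio
Substituting: Water = 10.1540 * 4.1510
Result: 42.1493 kg


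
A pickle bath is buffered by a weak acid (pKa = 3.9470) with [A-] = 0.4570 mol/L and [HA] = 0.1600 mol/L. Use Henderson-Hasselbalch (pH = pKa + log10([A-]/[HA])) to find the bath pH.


ratio = [A-] / [HA] = 0.4570 / 0.1600 = 2.8563
log10(ratio) = 0.4558
pH = pKa + log10(ratio) = 3.9470 + 0.4558 = 4.4028


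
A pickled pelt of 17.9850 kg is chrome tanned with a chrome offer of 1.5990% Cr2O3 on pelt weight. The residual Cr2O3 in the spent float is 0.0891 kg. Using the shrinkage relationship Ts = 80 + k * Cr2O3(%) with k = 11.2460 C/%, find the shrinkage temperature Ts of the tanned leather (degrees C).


Offered = pelt * offer_pct / 100 = 17.9850 * 1.5990 / 100 = 0.2876 kg
Uptake = offered - residual = 0.2876 - 0.0891 = 0.1985 kg
Cr2O3% on pelt = uptake / pelt * 100 = 0.1985 / 17.9850 * 100 = 1.1036 %
Ts = 80 + k * Cr2O3% = 80 + 11.2460 * 1.1036 = 92.4109 C


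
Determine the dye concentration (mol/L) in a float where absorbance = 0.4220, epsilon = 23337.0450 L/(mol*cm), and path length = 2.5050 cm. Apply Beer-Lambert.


Formula: c = A / (epsilon * l)
Substituting: c = 0.4220 / (23337.0450 * 2.5050)
Result: 7.2187e-06 mol/L


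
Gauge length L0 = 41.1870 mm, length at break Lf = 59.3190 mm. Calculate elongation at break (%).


Formula: Elongation = (Lf - L0) / L0 * 100
Substituting: Elongation = (59.3190 - 41.1870) / 41.1870 * 100
Result: 44.0236 %


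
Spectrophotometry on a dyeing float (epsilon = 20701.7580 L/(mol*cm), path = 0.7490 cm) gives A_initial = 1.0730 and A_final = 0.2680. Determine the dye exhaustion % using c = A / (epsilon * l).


c_initial = A_i / (epsilon * l) = 1.0730 / (20701.7580 * 0.7490) = 6.9201e-05 mol/L
c_final = A_f / (epsilon * l) = 0.2680 / (20701.7580 * 0.7490) = 1.7284e-05 mol/L
Exhaustion = (c_initial - c_final) / c_initial * 100 = (6.9201e-05 - 1.7284e-05) / 6.9201e-05 * 100 = 75.0233 %


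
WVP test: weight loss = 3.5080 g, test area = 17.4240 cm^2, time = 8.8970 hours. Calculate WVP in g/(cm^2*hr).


Formula: WVP = loss / (area * time)
Substituting: WVP = 3.5080 / (17.4240 * 8.8970)
Result: 0.0226291 g/(cm^2*hr)


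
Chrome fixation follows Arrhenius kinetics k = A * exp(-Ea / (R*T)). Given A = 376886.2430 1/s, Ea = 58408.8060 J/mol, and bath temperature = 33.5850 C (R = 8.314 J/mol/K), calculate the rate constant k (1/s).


T_K = T_C + 273.15 = 33.5850 + 273.15 = 306.7350 K
exponent = -Ea / (R * T_K) = -58408.8060 / (8.314 * 306.7350) = -22.9037
k = A * exp(exponent) = 376886.2430 * exp(-22.9037) = 4.2587e-05 1/s


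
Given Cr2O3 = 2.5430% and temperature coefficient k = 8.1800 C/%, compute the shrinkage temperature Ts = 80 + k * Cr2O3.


Formula: Ts = 80 + k * Cr2O3
Substituting: Ts = 80 + 8.1800 * 2.5430
Result: 100.8017 C


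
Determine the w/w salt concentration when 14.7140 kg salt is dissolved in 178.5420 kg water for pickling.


Formula: Conc = salt / (water + salt) * 100
Substituting: Conc = 14.7140 / (178.5420 + 14.7140) * 100
Result: 7.6137 %


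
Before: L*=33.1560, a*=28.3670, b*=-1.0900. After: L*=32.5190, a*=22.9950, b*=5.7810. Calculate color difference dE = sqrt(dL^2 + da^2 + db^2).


dL = -0.6370, da = -5.3720, db = 6.8710
dE = sqrt((-0.6370)^2 + (-5.3720)^2 + 6.8710^2) = 8.7450


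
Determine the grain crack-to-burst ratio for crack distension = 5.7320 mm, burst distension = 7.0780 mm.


Formula: Ratio = crack / burst
Substituting: Ratio = 5.7320 / 7.0780
Result: 0.8098


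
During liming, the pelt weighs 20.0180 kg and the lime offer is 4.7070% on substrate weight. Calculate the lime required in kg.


Formula: Lime = substrate * pct / 100
Substituting: Lime = 20.0180 * 4.7070 / 100
Result: 0.9422 kg


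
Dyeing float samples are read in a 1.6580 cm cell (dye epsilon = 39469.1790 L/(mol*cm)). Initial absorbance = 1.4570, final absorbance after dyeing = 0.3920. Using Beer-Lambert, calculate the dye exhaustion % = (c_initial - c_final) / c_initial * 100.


c_initial = A_i / (epsilon * l) = 1.4570 / (39469.1790 * 1.6580) = 2.2265e-05 mol/L
c_final = A_f / (epsilon * l) = 0.3920 / (39469.1790 * 1.6580) = 5.9902e-06 mol/L
Exhaustion = (c_initial - c_final) / c_initial * 100 = (2.2265e-05 - 5.9902e-06) / 2.2265e-05 * 100 = 73.0954 %


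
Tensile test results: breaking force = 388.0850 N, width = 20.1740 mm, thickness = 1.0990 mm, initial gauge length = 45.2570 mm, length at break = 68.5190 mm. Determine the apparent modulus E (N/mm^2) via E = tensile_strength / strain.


TS = F / (w * t) = 388.0850 / (20.1740 * 1.0990) = 17.5040 N/mm^2
strain = (Lf - L0) / L0 = (68.5190 - 45.2570) / 45.2570 = 0.5140
E = TS / strain = 17.5040 / 0.5140 = 34.0546 N/mm^2


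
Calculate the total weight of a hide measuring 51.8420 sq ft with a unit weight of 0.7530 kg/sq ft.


Formula: Weight = area * weight_per_sqft
Substituting: Weight = 51.8420 * 0.7530
Result: 39.0370 kg


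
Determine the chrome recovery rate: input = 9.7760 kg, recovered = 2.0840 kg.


Formula: Recovery = recovered / input * 100
Substituting: Recovery = 2.0840 / 9.7760 * 100
Result: 21.3175 %


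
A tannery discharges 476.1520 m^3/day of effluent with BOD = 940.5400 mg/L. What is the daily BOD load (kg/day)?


Formula: BOD_load = volume * conc / 1000
Substituting: BOD_load = 476.1520 * 940.5400 / 1000
Result: 447.8400 kg/day


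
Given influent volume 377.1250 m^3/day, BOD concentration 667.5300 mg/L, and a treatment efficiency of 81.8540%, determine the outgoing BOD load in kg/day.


Load_in = volume * conc / 1000 = 377.1250 * 667.5300 / 1000 = 251.7423 kg/day
Removed = Load_in * eff / 100 = 251.7423 * 81.8540 / 100 = 206.0611 kg/day
Load_out = Load_in - Removed = 251.7423 - 206.0611 = 45.6811 kg/day


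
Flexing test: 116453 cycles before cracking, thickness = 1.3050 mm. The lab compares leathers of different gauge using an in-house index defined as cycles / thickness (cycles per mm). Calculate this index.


Formula: Index = cycles / thickness
Substituting: Index = 116453 / 1.3050
Result: 89236.0153 cycles/mm


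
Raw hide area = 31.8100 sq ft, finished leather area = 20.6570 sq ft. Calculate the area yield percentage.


Formula: Yield = finished / raw * 100
Substituting: Yield = 20.6570 / 31.8100 * 100
Result: 64.9387 %


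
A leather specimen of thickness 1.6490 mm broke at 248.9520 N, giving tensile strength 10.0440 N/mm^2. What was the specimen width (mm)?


Formula: w = F / (TS * t)
Substituting: w = 248.9520 / (10.0440 * 1.6490)
Result: 15.0310 mm


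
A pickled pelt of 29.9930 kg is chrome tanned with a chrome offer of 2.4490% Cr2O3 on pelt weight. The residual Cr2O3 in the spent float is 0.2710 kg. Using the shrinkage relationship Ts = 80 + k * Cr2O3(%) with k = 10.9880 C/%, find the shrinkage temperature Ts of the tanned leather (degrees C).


Offered = pelt * offer_pct / 100 = 29.9930 * 2.4490 / 100 = 0.7345 kg
Uptake = offered - residual = 0.7345 - 0.2710 = 0.4635 kg
Cr2O3% on pelt = uptake / pelt * 100 = 0.4635 / 29.9930 * 100 = 1.5455 %
Ts = 80 + k * Cr2O3% = 80 + 10.9880 * 1.5455 = 96.9815 C


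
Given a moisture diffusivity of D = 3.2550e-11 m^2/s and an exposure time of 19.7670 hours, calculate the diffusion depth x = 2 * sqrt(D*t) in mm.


t = 19.7670 hr * 3600 = 71161.2000 s
D * t = 3.2550e-11 * 71161.2000 = 2.3163e-06
x = 2 * sqrt(D*t) = 2 * sqrt(2.3163e-06) = 0.00304388 m = 3.0439 mm


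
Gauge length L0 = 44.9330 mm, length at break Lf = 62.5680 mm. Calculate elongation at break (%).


Formula: Elongation = (Lf - L0) / L0 * 100
Substituting: Elongation = (62.5680 - 44.9330) / 44.9330 * 100
Result: 39.2473 %


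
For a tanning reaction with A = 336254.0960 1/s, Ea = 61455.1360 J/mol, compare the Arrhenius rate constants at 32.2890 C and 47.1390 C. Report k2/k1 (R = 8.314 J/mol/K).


T1 = 32.2890 + 273.15 = 305.4390 K; T2 = 47.1390 + 273.15 = 320.2890 K
k1 = A * exp(-Ea/(R*T1)) = 336254.0960 * exp(-61455.1360/(8.314*305.4390)) = 1.0388e-05 1/s
k2 = A * exp(-Ea/(R*T2)) = 336254.0960 * exp(-61455.1360/(8.314*320.2890)) = 3.1903e-05 1/s
k2/k1 = 3.1903e-05 / 1.0388e-05 = 3.0711


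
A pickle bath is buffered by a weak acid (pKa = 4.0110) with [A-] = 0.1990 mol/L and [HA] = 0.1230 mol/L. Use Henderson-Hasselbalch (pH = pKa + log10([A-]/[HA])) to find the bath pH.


ratio = [A-] / [HA] = 0.1990 / 0.1230 = 1.6179
log10(ratio) = 0.2089
pH = pKa + log10(ratio) = 4.0110 + 0.2089 = 4.2199


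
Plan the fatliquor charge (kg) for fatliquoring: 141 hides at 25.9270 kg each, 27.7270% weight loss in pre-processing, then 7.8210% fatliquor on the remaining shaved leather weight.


Total_raw = N * avg_wt = 141 * 25.9270 = 3655.7070 kg
Substrate = Total_raw * (1 - loss/100) = 3655.7070 * (1 - 27.7270/100) = 2642.0891 kg
Fat = Substrate * pct / 100 = 2642.0891 * 7.8210 / 100 = 206.6378 kg


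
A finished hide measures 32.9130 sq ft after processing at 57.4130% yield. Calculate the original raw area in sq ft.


Formula: raw = finished * 100 / yield
Substituting: raw = 32.9130 * 100 / 57.4130
Result: 57.3267 sq ft


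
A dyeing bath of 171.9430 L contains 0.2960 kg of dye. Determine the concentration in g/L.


Formula: Conc = dye_mass(kg) / volume(L) * 1000
Substituting: Conc = 0.2960 / 171.9430 * 1000
Result: 1.7215 g/L


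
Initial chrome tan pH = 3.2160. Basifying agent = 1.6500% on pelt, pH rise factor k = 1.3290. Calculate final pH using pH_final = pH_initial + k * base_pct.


Formula: pH_final = pH_initial + k * base_pct
Substituting: pH_final = 3.2160 + 1.3290 * 1.6500
Result: 5.4089


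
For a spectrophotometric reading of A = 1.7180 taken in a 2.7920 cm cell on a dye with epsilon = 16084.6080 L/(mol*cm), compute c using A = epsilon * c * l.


Formula: c = A / (epsilon * l)
Substituting: c = 1.7180 / (16084.6080 * 2.7920)
Result: 3.8256e-05 mol/L


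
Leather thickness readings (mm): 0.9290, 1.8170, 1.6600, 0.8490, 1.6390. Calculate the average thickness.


Formula: Average = sum / n
Substituting: Average = 6.8940 / 5
Result: 1.3788 mm


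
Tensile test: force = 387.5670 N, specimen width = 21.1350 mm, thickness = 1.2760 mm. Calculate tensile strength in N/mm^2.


Formula: TS = force / (width * thickness)
Substituting: TS = 387.5670 / (21.1350 * 1.2760)
Result: 14.3712 N/mm^2


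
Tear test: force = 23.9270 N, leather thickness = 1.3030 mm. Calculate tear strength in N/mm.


Formula: Tear strength = force / thickness
Substituting: Tear strength = 23.9270 / 1.3030
Result: 18.3630 N/mm


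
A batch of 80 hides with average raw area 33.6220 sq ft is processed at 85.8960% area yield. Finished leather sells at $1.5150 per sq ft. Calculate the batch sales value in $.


Raw_total = N * avg_area = 80 * 33.6220 = 2689.7600 sq ft
Finished = Raw_total * yield / 100 = 2689.7600 * 85.8960 / 100 = 2310.3962 sq ft
Value = Finished * price = 2310.3962 * 1.5150 = 3500.2503 $


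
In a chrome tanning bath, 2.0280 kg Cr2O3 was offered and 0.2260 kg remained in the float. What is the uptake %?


Formula: Uptake = (offered - residual) / offered * 100
Substituting: Uptake = (2.0280 - 0.2260) / 2.0280 * 100
Result: 88.8560 %


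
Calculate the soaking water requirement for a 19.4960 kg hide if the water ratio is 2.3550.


Formula: Water = hide_weight * ratio
Substituting: Water = 19.4960 * 2.3550
Result: 45.9131 kg


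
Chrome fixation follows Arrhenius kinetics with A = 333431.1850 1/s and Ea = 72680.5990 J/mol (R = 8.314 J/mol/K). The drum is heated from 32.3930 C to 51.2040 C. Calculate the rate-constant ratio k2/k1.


T1 = 32.3930 + 273.15 = 305.5430 K; T2 = 51.2040 + 273.15 = 324.3540 K
k1 = A * exp(-Ea/(R*T1)) = 333431.1850 * exp(-72680.5990/(8.314*305.5430)) = 1.2512e-07 1/s
k2 = A * exp(-Ea/(R*T2)) = 333431.1850 * exp(-72680.5990/(8.314*324.3540)) = 6.5758e-07 1/s
k2/k1 = 6.5758e-07 / 1.2512e-07 = 5.2557


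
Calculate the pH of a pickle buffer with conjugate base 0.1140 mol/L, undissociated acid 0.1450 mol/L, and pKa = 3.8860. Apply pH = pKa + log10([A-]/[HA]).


ratio = [A-] / [HA] = 0.1140 / 0.1450 = 0.7862
log10(ratio) = -0.1045
pH = pKa + log10(ratio) = 3.8860 - 0.1045 = 3.7815


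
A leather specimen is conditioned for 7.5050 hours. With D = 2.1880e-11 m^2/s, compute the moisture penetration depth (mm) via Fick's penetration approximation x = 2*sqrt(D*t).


t = 7.5050 hr * 3600 = 27018.0000 s
D * t = 2.1880e-11 * 27018.0000 = 5.9115e-07
x = 2 * sqrt(D*t) = 2 * sqrt(5.9115e-07) = 0.00153773 m = 1.5377 mm


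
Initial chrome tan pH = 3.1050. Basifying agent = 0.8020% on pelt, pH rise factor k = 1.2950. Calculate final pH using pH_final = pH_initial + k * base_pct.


Formula: pH_final = pH_initial + k * base_pct
Substituting: pH_final = 3.1050 + 1.2950 * 0.8020
Result: 4.1436


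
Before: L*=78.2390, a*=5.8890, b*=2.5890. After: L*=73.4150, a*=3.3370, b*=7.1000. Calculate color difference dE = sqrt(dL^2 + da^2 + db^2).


dL = -4.8240, da = -2.5520, db = 4.5110
dE = sqrt((-4.8240)^2 + (-2.5520)^2 + 4.5110^2) = 7.0805


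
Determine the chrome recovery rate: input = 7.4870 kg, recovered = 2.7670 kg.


Formula: Recovery = recovered / input * 100
Substituting: Recovery = 2.7670 / 7.4870 * 100
Result: 36.9574 %


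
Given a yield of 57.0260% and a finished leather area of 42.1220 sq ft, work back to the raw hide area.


Formula: raw = finished * 100 / yield
Substituting: raw = 42.1220 * 100 / 57.0260
Result: 73.8646 sq ft


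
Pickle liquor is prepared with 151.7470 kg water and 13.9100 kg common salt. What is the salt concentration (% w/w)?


Formula: Conc = salt / (water + salt) * 100
Substituting: Conc = 13.9100 / (151.7470 + 13.9100) * 100
Result: 8.3969 %


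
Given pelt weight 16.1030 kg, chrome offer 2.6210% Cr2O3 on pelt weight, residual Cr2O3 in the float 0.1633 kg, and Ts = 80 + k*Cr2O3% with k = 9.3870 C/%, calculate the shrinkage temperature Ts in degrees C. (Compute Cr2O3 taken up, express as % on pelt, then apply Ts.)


Offered = pelt * offer_pct / 100 = 16.1030 * 2.6210 / 100 = 0.4221 kg
Uptake = offered - residual = 0.4221 - 0.1633 = 0.2588 kg
Cr2O3% on pelt = uptake / pelt * 100 = 0.2588 / 16.1030 * 100 = 1.6069 %
Ts = 80 + k * Cr2O3% = 80 + 9.3870 * 1.6069 = 95.0840 C


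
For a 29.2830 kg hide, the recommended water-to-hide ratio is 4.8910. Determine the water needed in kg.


Formula: Water = hide_weight * ratio
Substituting: Water = 29.2830 * 4.8910
Result: 143.2232 kg


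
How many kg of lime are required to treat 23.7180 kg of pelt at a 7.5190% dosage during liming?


Formula: Lime = substrate * pct / 100
Substituting: Lime = 23.7180 * 7.5190 / 100
Result: 1.7834 kg


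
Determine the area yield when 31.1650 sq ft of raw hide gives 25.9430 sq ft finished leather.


Formula: Yield = finished / raw * 100
Substituting: Yield = 25.9430 / 31.1650 * 100
Result: 83.2440 %


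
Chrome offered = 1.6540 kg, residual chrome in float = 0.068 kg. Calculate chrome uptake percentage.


Formula: Uptake = (offered - residual) / offered * 100
Substituting: Uptake = (1.6540 - 0.068) / 1.6540 * 100
Result: 95.8888 %


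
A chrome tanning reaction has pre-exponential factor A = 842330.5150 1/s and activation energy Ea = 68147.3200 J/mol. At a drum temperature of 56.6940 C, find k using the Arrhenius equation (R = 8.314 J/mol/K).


T_K = T_C + 273.15 = 56.6940 + 273.15 = 329.8440 K
exponent = -Ea / (R * T_K) = -68147.3200 / (8.314 * 329.8440) = -24.8502
k = A * exp(exponent) = 842330.5150 * exp(-24.8502) = 1.3588e-05 1/s


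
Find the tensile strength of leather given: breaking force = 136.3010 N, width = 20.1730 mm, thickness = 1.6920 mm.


Formula: TS = force / (width * thickness)
Substituting: TS = 136.3010 / (20.1730 * 1.6920)
Result: 3.9933 N/mm^2


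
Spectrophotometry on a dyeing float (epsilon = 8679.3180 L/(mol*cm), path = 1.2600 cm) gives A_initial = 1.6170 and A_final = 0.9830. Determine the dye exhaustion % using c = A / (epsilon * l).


c_initial = A_i / (epsilon * l) = 1.6170 / (8679.3180 * 1.2600) = 1.4786e-04 mol/L
c_final = A_f / (epsilon * l) = 0.9830 / (8679.3180 * 1.2600) = 8.9887e-05 mol/L
Exhaustion = (c_initial - c_final) / c_initial * 100 = (1.4786e-04 - 8.9887e-05) / 1.4786e-04 * 100 = 39.2084 %


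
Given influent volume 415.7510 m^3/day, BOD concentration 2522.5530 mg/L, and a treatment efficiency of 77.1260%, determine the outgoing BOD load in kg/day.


Load_in = volume * conc / 1000 = 415.7510 * 2522.5530 / 1000 = 1048.7539 kg/day
Removed = Load_in * eff / 100 = 1048.7539 * 77.1260 / 100 = 808.8620 kg/day
Load_out = Load_in - Removed = 1048.7539 - 808.8620 = 239.8920 kg/day


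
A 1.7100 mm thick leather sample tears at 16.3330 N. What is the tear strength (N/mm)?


Formula: Tear strength = force / thickness
Substituting: Tear strength = 16.3330 / 1.7100
Result: 9.5515 N/mm


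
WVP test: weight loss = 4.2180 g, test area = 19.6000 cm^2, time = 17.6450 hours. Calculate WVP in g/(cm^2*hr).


Formula: WVP = loss / (area * time)
Substituting: WVP = 4.2180 / (19.6000 * 17.6450)
Result: 0.0121963 g/(cm^2*hr)


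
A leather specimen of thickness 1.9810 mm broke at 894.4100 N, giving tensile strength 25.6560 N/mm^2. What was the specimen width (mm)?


Formula: w = F / (TS * t)
Substituting: w = 894.4100 / (25.6560 * 1.9810)
Result: 17.5980 mm


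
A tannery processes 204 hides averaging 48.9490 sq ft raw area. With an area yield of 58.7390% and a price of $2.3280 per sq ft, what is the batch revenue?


Raw_total = N * avg_area = 204 * 48.9490 = 9985.5960 sq ft
Finished = Raw_total * yield / 100 = 9985.5960 * 58.7390 / 100 = 5865.4392 sq ft
Value = Finished * price = 5865.4392 * 2.3280 = 13654.7425 $


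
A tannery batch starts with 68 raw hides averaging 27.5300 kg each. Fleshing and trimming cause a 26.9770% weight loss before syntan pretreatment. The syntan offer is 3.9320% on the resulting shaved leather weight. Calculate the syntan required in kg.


Total_raw = N * avg_wt = 68 * 27.5300 = 1872.0400 kg
Substrate = Total_raw * (1 - loss/100) = 1872.0400 * (1 - 26.9770/100) = 1367.0198 kg
Syntan = Substrate * pct / 100 = 1367.0198 * 3.9320 / 100 = 53.7512 kg


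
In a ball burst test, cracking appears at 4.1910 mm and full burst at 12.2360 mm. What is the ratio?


Formula: Ratio = crack / burst
Substituting: Ratio = 4.1910 / 12.2360
Result: 0.3425


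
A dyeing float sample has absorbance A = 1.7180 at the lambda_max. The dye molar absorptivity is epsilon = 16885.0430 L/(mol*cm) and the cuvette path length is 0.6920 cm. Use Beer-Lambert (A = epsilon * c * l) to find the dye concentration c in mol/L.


Formula: c = A / (epsilon * l)
Substituting: c = 1.7180 / (16885.0430 * 0.6920)
Result: 1.4703e-04 mol/L


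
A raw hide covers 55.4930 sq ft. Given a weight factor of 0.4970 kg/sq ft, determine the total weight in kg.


Formula: Weight = area * weight_per_sqft
Substituting: Weight = 55.4930 * 0.4970
Result: 27.5800 kg


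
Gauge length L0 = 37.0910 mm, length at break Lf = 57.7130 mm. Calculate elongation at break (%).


Formula: Elongation = (Lf - L0) / L0 * 100
Substituting: Elongation = (57.7130 - 37.0910) / 37.0910 * 100
Result: 55.5984 %


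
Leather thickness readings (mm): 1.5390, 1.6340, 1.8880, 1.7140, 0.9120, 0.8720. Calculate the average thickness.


Formula: Average = sum / n
Substituting: Average = 8.5590 / 6
Result: 1.4265 mm


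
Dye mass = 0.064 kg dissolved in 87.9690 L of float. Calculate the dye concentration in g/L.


Formula: Conc = dye_mass(kg) / volume(L) * 1000
Substituting: Conc = 0.064 / 87.9690 * 1000
Result: 0.7275 g/L


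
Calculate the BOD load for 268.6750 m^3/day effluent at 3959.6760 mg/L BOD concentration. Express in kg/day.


Formula: BOD_load = volume * conc / 1000
Substituting: BOD_load = 268.6750 * 3959.6760 / 1000
Result: 1063.8659 kg/day


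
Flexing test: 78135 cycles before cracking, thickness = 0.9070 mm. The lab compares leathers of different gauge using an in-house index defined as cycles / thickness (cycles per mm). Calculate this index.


Formula: Index = cycles / thickness
Substituting: Index = 78135 / 0.9070
Result: 86146.6373 cycles/mm


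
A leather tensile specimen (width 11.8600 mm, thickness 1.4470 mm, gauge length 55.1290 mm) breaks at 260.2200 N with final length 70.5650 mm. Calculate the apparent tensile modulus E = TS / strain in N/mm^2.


TS = F / (w * t) = 260.2200 / (11.8600 * 1.4470) = 15.1631 N/mm^2
strain = (Lf - L0) / L0 = (70.5650 - 55.1290) / 55.1290 = 0.2800
E = TS / strain = 15.1631 / 0.2800 = 54.1543 N/mm^2


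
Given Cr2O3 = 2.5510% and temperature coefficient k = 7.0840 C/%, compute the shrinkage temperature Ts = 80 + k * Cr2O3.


Formula: Ts = 80 + k * Cr2O3
Substituting: Ts = 80 + 7.0840 * 2.5510
Result: 98.0713 C


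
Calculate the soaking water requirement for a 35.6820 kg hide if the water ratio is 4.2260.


Formula: Water = hide_weight * ratio
Substituting: Water = 35.6820 * 4.2260
Result: 150.7921 kg


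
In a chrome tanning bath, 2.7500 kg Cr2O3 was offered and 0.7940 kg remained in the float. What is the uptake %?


Formula: Uptake = (offered - residual) / offered * 100
Substituting: Uptake = (2.7500 - 0.7940) / 2.7500 * 100
Result: 71.1273 %


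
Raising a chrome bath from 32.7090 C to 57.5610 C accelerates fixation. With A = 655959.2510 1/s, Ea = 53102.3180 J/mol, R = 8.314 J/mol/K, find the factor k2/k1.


T1 = 32.7090 + 273.15 = 305.8590 K; T2 = 57.5610 + 273.15 = 330.7110 K
k1 = A * exp(-Ea/(R*T1)) = 655959.2510 * exp(-53102.3180/(8.314*305.8590)) = 5.5941e-04 1/s
k2 = A * exp(-Ea/(R*T2)) = 655959.2510 * exp(-53102.3180/(8.314*330.7110)) = 0.00268689 1/s
k2/k1 = 0.00268689 / 5.5941e-04 = 4.8031


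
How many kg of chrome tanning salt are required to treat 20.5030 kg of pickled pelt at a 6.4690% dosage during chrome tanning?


Formula: Chrome = substrate * pct / 100
Substituting: Chrome = 20.5030 * 6.4690 / 100
Result: 1.3263 kg


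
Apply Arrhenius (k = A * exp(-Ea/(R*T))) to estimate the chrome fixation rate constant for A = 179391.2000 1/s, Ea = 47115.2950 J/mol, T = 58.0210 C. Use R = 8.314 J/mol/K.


T_K = T_C + 273.15 = 58.0210 + 273.15 = 331.1710 K
exponent = -Ea / (R * T_K) = -47115.2950 / (8.314 * 331.1710) = -17.1120
k = A * exp(exponent) = 179391.2000 * exp(-17.1120) = 0.00664009 1/s


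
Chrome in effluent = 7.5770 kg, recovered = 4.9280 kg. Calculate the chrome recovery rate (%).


Formula: Recovery = recovered / input * 100
Substituting: Recovery = 4.9280 / 7.5770 * 100
Result: 65.0389 %


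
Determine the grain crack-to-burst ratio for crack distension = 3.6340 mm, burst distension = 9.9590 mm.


Formula: Ratio = crack / burst
Substituting: Ratio = 3.6340 / 9.9590
Result: 0.3649


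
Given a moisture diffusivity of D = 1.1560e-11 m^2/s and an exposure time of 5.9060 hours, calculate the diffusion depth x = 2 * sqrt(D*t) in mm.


t = 5.9060 hr * 3600 = 21261.6000 s
D * t = 1.1560e-11 * 21261.6000 = 2.4578e-07
x = 2 * sqrt(D*t) = 2 * sqrt(2.4578e-07) = 9.9153e-04 m = 0.9915 mm


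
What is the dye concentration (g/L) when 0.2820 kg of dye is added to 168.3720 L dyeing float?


Formula: Conc = dye_mass(kg) / volume(L) * 1000
Substituting: Conc = 0.2820 / 168.3720 * 1000
Result: 1.6749 g/L


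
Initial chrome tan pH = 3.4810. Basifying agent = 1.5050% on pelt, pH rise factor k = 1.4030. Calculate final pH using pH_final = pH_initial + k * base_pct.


Formula: pH_final = pH_initial + k * base_pct
Substituting: pH_final = 3.4810 + 1.4030 * 1.5050
Result: 5.5925


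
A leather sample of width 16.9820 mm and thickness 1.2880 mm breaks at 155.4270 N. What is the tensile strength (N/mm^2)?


Formula: TS = force / (width * thickness)
Substituting: TS = 155.4270 / (16.9820 * 1.2880)
Result: 7.1059 N/mm^2


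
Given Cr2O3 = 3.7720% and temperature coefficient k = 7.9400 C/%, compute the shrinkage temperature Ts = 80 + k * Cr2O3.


Formula: Ts = 80 + k * Cr2O3
Substituting: Ts = 80 + 7.9400 * 3.7720
Result: 109.9497 C


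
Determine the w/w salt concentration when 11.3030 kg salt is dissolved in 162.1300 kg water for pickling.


Formula: Conc = salt / (water + salt) * 100
Substituting: Conc = 11.3030 / (162.1300 + 11.3030) * 100
Result: 6.5172 %


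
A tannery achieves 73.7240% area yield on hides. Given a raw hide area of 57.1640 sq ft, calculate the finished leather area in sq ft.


Formula: finished = raw * yield / 100
Substituting: finished = 57.1640 * 73.7240 / 100
Result: 42.1436 sq ft
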